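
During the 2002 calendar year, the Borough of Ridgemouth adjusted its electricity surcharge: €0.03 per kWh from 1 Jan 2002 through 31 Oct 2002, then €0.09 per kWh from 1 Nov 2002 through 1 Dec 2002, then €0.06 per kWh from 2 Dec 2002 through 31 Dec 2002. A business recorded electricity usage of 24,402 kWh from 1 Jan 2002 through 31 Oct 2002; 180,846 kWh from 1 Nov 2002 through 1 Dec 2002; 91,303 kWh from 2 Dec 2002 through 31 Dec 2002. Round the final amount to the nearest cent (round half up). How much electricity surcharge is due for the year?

1 Jan – 31 Oct 2002: 24,402 kWh at €0.03/kWh → €732.06
1 Nov – 1 Dec 2002: 180,846 kWh at €0.09/kWh → €16,276.14
2 Dec – 31 Dec 2002: 91,303 kWh at €0.06/kWh → €5,478.18

€22,486.38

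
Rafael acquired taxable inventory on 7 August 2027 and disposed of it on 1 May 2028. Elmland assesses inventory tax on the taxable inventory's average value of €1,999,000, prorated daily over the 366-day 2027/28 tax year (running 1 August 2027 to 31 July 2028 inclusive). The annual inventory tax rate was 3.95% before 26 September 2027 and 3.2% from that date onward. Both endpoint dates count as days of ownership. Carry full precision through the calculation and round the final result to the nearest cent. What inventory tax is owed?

7 August – 25 September 2027: 50 days at 3.95% → €1,999,000 × 3.95% × 50/366 = €10,786.9536
26 September 2027 – 1 May 2028: 219 days at 3.2% → €1,999,000 × 3.2% × 219/366 = €38,275.9344
Total = €49,062.8880

€49,062.89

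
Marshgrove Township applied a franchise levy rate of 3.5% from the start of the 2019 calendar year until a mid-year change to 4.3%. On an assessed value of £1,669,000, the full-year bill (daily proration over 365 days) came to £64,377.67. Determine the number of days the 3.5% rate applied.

Let d = days at the first rate; then 365 − d days at the second rate.
£1,669,000 × [3.5%·d + 4.3%·(365−d)] / 365 = £64,377.67
Solving gives d = 202, so the new rate took effect on 22 Jul 2019.

202 days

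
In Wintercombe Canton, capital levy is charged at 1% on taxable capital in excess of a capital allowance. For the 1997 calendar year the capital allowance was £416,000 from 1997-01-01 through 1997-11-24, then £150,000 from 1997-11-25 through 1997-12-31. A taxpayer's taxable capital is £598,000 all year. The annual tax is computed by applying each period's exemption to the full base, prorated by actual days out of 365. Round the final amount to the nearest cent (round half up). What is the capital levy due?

£2,089.64

1997-01-01 to 1997-11-24: 328 days, exemption £416,000 → (£598,000 − £416,000) × 1% × 328/365 = £1,635.5068
1997-11-25 to 1997-12-31: 37 days, exemption £150,000 → (£598,000 − £150,000) × 1% × 37/365 = £454.1370
Total = £2,089.6438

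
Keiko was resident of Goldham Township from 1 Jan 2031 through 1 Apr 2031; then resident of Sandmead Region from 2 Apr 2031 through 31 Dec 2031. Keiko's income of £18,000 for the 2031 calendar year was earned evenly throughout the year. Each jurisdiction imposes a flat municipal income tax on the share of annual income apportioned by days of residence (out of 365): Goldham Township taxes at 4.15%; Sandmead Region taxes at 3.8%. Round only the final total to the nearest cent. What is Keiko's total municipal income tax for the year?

£699.71

Goldham Township, 1 Jan – 1 Apr 2031: 91 days → £18,000 × 4.15% × 91/365 = £186.2384
Sandmead Region, 2 Apr – 31 Dec 2031: 274 days → £18,000 × 3.8% × 274/365 = £513.4685
Total = £699.7068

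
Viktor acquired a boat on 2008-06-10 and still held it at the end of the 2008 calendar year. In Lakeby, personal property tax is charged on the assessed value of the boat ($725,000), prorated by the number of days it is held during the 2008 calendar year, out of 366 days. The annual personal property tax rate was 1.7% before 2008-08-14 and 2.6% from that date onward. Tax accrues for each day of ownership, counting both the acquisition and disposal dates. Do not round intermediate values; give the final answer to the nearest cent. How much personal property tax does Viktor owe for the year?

$9,399.25

2008-06-10 to 2008-08-13: 65 days at 1.7% → $725,000 × 1.7% × 65/366 = $2,188.8661
2008-08-14 to 2008-12-31: 140 days at 2.6% → $725,000 × 2.6% × 140/366 = $7,210.3825
Total = $9,399.2486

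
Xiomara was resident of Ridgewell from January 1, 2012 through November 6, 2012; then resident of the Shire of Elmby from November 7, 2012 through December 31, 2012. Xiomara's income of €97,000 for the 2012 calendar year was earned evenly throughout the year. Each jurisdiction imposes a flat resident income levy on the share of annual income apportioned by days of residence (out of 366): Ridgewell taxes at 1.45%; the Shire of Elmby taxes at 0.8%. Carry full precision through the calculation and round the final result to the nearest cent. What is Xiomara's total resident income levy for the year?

Ridgewell, January 1 – November 6, 2012: 311 days → €97,000 × 1.45% × 311/366 = €1,195.1407
The Shire of Elmby, November 7 – December 31, 2012: 55 days → €97,000 × 0.8% × 55/366 = €116.6120
Total = €1,311.7527

€1,311.75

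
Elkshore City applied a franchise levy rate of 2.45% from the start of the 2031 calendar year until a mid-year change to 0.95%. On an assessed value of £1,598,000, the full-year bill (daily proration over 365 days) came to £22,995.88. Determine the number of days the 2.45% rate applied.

Let d = days at the first rate; then 365 − d days at the second rate.
£1,598,000 × [2.45%·d + 0.95%·(365−d)] / 365 = £22,995.88
Solving gives d = 119, so the new rate took effect on April 30, 2031.

119 days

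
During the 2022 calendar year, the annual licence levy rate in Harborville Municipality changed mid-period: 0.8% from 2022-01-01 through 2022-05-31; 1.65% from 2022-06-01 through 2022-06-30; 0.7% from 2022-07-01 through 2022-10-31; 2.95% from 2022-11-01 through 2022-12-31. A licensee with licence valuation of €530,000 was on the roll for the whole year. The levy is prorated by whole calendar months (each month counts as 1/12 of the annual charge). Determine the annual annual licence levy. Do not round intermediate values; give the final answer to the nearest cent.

2022-01-01 to 2022-05-31: 5 months at 0.8% → €530,000 × 0.8% × 5/12 = €1,766.6667
2022-06-01 to 2022-06-30: 1 month at 1.65% → €530,000 × 1.65% × 1/12 = €728.7500
2022-07-01 to 2022-10-31: 4 months at 0.7% → €530,000 × 0.7% × 4/12 = €1,236.6667
2022-11-01 to 2022-12-31: 2 months at 2.95% → €530,000 × 2.95% × 2/12 = €2,605.8333
Total = €6,337.9167

€6,337.92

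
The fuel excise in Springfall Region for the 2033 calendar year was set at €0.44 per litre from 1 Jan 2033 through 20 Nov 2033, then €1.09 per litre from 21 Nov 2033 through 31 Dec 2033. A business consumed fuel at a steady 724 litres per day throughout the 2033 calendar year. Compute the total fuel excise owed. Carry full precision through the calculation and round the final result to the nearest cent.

€135,569.00

1 Jan – 20 Nov 2033: 324 days × 724 litres/day = 234,576 litres at €0.44/litre → €103,213.44
21 Nov – 31 Dec 2033: 41 days × 724 litres/day = 29,684 litres at €1.09/litre → €32,355.56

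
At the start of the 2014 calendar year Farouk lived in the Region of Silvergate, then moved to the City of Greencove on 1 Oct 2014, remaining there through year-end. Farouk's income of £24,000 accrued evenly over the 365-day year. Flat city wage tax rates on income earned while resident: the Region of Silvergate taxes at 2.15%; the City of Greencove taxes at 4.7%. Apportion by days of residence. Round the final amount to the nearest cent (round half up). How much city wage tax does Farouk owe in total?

£670.26

The Region of Silvergate, 1 Jan – 30 Sep 2014: 273 days → £24,000 × 2.15% × 273/365 = £385.9397
The City of Greencove, 1 Oct – 31 Dec 2014: 92 days → £24,000 × 4.7% × 92/365 = £284.3178
Total = £670.2575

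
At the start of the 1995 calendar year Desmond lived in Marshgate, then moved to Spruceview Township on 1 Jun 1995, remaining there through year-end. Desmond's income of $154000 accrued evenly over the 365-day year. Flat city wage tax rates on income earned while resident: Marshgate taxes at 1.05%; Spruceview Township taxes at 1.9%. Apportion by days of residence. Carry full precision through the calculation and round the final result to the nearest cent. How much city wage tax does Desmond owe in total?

$2384.47

Marshgate, 1 Jan – 31 May 1995: 151 days → $154000 × 1.05% × 151/365 = $668.9507
Spruceview Township, 1 Jun – 31 Dec 1995: 214 days → $154000 × 1.9% × 214/365 = $1715.5178
Total = $2384.4685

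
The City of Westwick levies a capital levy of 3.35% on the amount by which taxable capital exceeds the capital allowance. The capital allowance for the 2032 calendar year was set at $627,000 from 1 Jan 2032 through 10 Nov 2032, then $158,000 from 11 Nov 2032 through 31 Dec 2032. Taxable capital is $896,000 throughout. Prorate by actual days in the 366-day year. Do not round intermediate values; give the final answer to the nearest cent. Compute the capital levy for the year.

1 Jan – 10 Nov 2032: 315 days, exemption $627,000 → ($896,000 − $627,000) × 3.35% × 315/366 = $7,755.7992
11 Nov – 31 Dec 2032: 51 days, exemption $158,000 → ($896,000 − $158,000) × 3.35% × 51/366 = $3,445.0082
Total = $11,200.8074

$11,200.81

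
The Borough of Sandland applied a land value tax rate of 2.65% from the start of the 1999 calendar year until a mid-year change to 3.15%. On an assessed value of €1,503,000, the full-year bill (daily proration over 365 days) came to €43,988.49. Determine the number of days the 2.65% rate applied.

Let d = days at the first rate; then 365 − d days at the second rate.
€1,503,000 × [2.65%·d + 3.15%·(365−d)] / 365 = €43,988.49
Solving gives d = 163, so the new rate took effect on 13 Jun 1999.

163 days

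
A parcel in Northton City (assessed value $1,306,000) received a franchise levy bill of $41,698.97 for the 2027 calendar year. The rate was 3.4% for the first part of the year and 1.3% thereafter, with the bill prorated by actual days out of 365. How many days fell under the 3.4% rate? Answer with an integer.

329 days

Let d = days at the first rate; then 365 − d days at the second rate.
$1,306,000 × [3.4%·d + 1.3%·(365−d)] / 365 = $41,698.97
Solving gives d = 329, so the new rate took effect on November 26, 2027.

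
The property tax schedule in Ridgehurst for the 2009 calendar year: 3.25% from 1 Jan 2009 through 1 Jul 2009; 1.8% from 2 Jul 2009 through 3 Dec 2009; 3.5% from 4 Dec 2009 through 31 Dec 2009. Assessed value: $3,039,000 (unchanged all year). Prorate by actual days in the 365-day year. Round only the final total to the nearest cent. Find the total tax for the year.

$80,637.58

1 Jan – 1 Jul 2009: 182 days at 3.25% → $3,039,000 × 3.25% × 182/365 = $49,248.4521
2 Jul – 3 Dec 2009: 155 days at 1.8% → $3,039,000 × 1.8% × 155/365 = $23,229.6164
4 Dec – 31 Dec 2009: 28 days at 3.5% → $3,039,000 × 3.5% × 28/365 = $8,159.5068
Total = $80,637.5753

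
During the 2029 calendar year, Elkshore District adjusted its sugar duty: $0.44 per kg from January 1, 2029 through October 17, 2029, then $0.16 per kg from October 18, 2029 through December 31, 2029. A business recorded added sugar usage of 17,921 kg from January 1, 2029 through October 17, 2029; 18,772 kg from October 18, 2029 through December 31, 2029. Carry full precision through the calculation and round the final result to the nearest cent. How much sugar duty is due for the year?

$10,888.76

January 1 – October 17, 2029: 17,921 kg at $0.44/kg → $7,885.24
October 18 – December 31, 2029: 18,772 kg at $0.16/kg → $3,003.52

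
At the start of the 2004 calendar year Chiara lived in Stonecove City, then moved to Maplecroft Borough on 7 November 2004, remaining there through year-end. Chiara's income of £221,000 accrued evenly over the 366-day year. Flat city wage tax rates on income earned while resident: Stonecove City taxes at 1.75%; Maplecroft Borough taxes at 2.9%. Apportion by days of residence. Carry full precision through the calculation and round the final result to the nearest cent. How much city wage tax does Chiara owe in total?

£4,249.42

Stonecove City, 1 January – 6 November 2004: 311 days → £221,000 × 1.75% × 311/366 = £3,286.3183
Maplecroft Borough, 7 November – 31 December 2004: 55 days → £221,000 × 2.9% × 55/366 = £963.1011
Total = £4,249.4194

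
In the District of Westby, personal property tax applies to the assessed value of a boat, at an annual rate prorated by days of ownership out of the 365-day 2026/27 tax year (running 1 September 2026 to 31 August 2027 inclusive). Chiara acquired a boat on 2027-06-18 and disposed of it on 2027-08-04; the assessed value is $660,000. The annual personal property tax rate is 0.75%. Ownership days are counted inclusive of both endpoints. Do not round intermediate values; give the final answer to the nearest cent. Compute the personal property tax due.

$650.96

Days held (2027-06-18 to 2027-08-04): 48 out of 365
Tax = $660,000 × 0.75% × 48/365 = $650.9589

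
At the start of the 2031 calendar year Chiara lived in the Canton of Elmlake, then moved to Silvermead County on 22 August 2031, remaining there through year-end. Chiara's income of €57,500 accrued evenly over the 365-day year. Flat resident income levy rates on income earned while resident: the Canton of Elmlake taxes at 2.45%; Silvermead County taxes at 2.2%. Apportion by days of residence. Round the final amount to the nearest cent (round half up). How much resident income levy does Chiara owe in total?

€1,356.76

The Canton of Elmlake, 1 January – 21 August 2031: 233 days → €57,500 × 2.45% × 233/365 = €899.2842
Silvermead County, 22 August – 31 December 2031: 132 days → €57,500 × 2.2% × 132/365 = €457.4795
Total = €1,356.7637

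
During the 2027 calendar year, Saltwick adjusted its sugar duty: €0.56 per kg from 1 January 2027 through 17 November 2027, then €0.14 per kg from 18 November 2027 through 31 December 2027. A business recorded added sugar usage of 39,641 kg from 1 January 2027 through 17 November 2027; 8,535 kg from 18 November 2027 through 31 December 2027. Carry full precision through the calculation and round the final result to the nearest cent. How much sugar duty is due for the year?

€23393.86

1 January – 17 November 2027: 39,641 kg at €0.56/kg → €22198.96
18 November – 31 December 2027: 8,535 kg at €0.14/kg → €1194.90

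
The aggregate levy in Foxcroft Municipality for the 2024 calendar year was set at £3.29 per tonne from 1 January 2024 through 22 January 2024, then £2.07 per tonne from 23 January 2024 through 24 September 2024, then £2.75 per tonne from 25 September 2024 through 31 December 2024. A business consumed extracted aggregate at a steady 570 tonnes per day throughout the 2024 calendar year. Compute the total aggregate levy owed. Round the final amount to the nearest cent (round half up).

1 January – 22 January 2024: 22 days × 570 tonnes/day = 12,540 tonnes at £3.29/tonne → £41,256.60
23 January – 24 September 2024: 246 days × 570 tonnes/day = 140,220 tonnes at £2.07/tonne → £290,255.40
25 September – 31 December 2024: 98 days × 570 tonnes/day = 55,860 tonnes at £2.75/tonne → £153,615.00

£485,127.00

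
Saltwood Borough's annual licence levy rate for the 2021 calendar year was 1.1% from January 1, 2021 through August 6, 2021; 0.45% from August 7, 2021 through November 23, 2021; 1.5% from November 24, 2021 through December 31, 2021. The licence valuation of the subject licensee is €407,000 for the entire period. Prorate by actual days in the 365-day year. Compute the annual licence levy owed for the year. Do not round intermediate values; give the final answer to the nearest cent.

€3,856.46

January 1 – August 6, 2021: 218 days at 1.1% → €407,000 × 1.1% × 218/365 = €2,673.9342
August 7 – November 23, 2021: 109 days at 0.45% → €407,000 × 0.45% × 109/365 = €546.9411
November 24 – December 31, 2021: 38 days at 1.5% → €407,000 × 1.5% × 38/365 = €635.5890
Total = €3,856.4644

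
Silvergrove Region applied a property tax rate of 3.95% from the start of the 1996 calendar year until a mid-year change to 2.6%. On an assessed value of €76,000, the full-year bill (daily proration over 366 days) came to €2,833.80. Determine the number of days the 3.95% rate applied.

306 days

Let d = days at the first rate; then 366 − d days at the second rate.
€76,000 × [3.95%·d + 2.6%·(366−d)] / 366 = €2,833.80
Solving gives d = 306, so the new rate took effect on November 2, 1996.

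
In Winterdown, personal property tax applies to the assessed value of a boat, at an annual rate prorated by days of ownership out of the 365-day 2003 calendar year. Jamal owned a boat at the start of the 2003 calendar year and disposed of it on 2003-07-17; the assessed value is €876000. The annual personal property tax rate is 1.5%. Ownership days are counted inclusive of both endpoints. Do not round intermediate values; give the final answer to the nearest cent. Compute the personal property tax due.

Days held (2003-01-01 to 2003-07-17): 198 out of 365
Tax = €876000 × 1.5% × 198/365 = €7128.0000

€7128.00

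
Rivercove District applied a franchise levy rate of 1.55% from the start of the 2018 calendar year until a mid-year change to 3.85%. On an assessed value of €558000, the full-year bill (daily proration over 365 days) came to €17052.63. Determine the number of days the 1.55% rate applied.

Let d = days at the first rate; then 365 − d days at the second rate.
€558000 × [1.55%·d + 3.85%·(365−d)] / 365 = €17052.63
Solving gives d = 126, so the new rate took effect on 7 May 2018.

126 days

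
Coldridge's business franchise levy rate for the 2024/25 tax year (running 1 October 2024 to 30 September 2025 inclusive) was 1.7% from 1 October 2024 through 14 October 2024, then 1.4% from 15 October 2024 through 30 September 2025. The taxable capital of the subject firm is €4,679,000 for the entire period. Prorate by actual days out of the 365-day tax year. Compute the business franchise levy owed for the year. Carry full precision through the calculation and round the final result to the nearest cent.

1 October – 14 October 2024: 14 days at 1.7% → €4,679,000 × 1.7% × 14/365 = €3,050.9644
15 October 2024 – 30 September 2025: 351 days at 1.4% → €4,679,000 × 1.4% × 351/365 = €62,993.4411
Total = €66,044.4055

€66,044.41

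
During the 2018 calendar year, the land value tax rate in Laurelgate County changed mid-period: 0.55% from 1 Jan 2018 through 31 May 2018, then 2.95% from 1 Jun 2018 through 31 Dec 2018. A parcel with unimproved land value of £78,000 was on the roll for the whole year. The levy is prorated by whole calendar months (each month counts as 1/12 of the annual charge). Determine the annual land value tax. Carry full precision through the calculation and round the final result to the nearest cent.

£1,521.00

1 Jan – 31 May 2018: 5 months at 0.55% → £78,000 × 0.55% × 5/12 = £178.7500
1 Jun – 31 Dec 2018: 7 months at 2.95% → £78,000 × 2.95% × 7/12 = £1,342.2500
Total = £1,521.0000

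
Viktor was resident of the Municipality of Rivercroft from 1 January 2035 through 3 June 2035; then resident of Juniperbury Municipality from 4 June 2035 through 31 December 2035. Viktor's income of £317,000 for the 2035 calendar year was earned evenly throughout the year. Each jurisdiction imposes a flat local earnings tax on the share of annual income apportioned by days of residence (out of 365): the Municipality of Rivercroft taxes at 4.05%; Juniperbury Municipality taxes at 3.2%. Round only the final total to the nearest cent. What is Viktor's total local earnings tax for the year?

£11,280.86

The Municipality of Rivercroft, 1 January – 3 June 2035: 154 days → £317,000 × 4.05% × 154/365 = £5,416.7918
Juniperbury Municipality, 4 June – 31 December 2035: 211 days → £317,000 × 3.2% × 211/365 = £5,864.0658
Total = £11,280.8575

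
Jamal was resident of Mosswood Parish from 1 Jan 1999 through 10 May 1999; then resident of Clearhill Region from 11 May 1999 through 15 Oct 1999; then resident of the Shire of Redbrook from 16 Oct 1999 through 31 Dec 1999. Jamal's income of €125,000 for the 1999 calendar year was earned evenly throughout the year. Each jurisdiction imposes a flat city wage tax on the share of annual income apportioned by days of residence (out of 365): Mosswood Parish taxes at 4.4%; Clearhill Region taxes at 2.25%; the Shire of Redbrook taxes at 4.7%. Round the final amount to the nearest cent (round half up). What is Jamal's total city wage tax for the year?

€4,415.75

Mosswood Parish, 1 Jan – 10 May 1999: 130 days → €125,000 × 4.4% × 130/365 = €1,958.9041
Clearhill Region, 11 May – 15 Oct 1999: 158 days → €125,000 × 2.25% × 158/365 = €1,217.4658
The Shire of Redbrook, 16 Oct – 31 Dec 1999: 77 days → €125,000 × 4.7% × 77/365 = €1,239.3836
Total = €4,415.7534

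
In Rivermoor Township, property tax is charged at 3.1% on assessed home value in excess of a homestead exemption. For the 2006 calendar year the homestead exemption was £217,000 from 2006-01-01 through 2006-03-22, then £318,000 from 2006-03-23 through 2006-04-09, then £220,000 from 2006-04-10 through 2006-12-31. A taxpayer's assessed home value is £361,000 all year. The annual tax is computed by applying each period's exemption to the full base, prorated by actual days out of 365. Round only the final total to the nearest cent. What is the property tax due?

2006-01-01 to 2006-03-22: 81 days, exemption £217,000 → (£361,000 − £217,000) × 3.1% × 81/365 = £990.6411
2006-03-23 to 2006-04-09: 18 days, exemption £318,000 → (£361,000 − £318,000) × 3.1% × 18/365 = £65.7370
2006-04-10 to 2006-12-31: 266 days, exemption £220,000 → (£361,000 − £220,000) × 3.1% × 266/365 = £3,185.4411
Total = £4,241.8192

£4,241.82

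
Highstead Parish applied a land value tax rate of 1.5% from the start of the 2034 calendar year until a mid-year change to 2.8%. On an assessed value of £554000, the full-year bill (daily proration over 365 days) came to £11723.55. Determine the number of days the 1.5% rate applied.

192 days

Let d = days at the first rate; then 365 − d days at the second rate.
£554000 × [1.5%·d + 2.8%·(365−d)] / 365 = £11723.55
Solving gives d = 192, so the new rate took effect on 12 July 2034.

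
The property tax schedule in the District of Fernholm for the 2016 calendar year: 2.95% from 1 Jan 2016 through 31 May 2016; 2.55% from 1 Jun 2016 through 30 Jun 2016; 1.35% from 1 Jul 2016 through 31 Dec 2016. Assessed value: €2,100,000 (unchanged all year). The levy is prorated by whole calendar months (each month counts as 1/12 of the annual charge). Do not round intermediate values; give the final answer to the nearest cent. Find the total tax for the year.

€44,450.00

1 Jan – 31 May 2016: 5 months at 2.95% → €2,100,000 × 2.95% × 5/12 = €25,812.5000
1 Jun – 30 Jun 2016: 1 month at 2.55% → €2,100,000 × 2.55% × 1/12 = €4,462.5000
1 Jul – 31 Dec 2016: 6 months at 1.35% → €2,100,000 × 1.35% × 6/12 = €14,175.0000
Total = €44,450.0000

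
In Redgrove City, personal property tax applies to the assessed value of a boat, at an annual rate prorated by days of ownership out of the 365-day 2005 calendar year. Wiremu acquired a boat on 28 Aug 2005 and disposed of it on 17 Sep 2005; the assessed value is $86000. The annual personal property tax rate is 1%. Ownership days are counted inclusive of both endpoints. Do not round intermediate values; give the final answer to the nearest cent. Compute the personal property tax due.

Days held (28 Aug – 17 Sep 2005): 21 out of 365
Tax = $86000 × 1% × 21/365 = $49.4795

$49.48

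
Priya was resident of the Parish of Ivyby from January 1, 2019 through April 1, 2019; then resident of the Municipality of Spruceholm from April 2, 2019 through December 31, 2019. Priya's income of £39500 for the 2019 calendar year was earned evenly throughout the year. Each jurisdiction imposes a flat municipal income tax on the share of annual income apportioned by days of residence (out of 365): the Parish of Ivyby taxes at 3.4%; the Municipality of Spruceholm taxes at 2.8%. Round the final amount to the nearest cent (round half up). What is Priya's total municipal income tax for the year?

£1165.09

The Parish of Ivyby, January 1 – April 1, 2019: 91 days → £39500 × 3.4% × 91/365 = £334.8301
The Municipality of Spruceholm, April 2 – December 31, 2019: 274 days → £39500 × 2.8% × 274/365 = £830.2575
Total = £1165.0877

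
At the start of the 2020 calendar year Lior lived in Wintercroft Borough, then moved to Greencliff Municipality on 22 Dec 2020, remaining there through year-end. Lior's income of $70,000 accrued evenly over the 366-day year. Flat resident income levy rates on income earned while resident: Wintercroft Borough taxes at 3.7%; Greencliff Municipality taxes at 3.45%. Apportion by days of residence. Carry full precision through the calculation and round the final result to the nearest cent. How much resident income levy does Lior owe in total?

$2,585.22

Wintercroft Borough, 1 Jan – 21 Dec 2020: 356 days → $70,000 × 3.7% × 356/366 = $2,519.2350
Greencliff Municipality, 22 Dec – 31 Dec 2020: 10 days → $70,000 × 3.45% × 10/366 = $65.9836
Total = $2,585.2186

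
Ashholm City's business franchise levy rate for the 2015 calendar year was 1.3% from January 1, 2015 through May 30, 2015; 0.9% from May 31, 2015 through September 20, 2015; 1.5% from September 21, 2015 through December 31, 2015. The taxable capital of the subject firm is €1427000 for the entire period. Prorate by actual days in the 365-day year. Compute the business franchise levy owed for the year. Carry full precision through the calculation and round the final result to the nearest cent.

January 1 – May 30, 2015: 150 days at 1.3% → €1427000 × 1.3% × 150/365 = €7623.6986
May 31 – September 20, 2015: 113 days at 0.9% → €1427000 × 0.9% × 113/365 = €3976.0521
September 21 – December 31, 2015: 102 days at 1.5% → €1427000 × 1.5% × 102/365 = €5981.6712
Total = €17581.4219

€17581.42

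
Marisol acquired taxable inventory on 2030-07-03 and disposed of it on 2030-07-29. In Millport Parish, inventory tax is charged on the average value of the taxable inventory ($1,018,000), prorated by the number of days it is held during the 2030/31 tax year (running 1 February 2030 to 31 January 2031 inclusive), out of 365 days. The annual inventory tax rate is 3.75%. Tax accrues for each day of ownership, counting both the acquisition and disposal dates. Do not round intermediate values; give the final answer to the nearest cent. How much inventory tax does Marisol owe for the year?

Days held (2030-07-03 to 2030-07-29): 27 out of 365
Tax = $1,018,000 × 3.75% × 27/365 = $2,823.9041

$2,823.90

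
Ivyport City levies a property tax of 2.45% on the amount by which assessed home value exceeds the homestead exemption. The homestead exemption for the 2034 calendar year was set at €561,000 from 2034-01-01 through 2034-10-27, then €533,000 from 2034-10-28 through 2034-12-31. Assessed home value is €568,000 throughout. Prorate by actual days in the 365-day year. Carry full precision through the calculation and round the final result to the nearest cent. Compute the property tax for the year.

€293.66

2034-01-01 to 2034-10-27: 300 days, exemption €561,000 → (€568,000 − €561,000) × 2.45% × 300/365 = €140.9589
2034-10-28 to 2034-12-31: 65 days, exemption €533,000 → (€568,000 − €533,000) × 2.45% × 65/365 = €152.7055
Total = €293.6644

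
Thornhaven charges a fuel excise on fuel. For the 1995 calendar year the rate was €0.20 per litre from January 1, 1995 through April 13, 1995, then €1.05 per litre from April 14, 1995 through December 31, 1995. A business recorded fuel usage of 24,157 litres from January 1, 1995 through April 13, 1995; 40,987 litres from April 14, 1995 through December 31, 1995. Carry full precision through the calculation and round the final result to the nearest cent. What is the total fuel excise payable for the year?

January 1 – April 13, 1995: 24,157 litres at €0.20/litre → €4,831.40
April 14 – December 31, 1995: 40,987 litres at €1.05/litre → €43,036.35

€47,867.75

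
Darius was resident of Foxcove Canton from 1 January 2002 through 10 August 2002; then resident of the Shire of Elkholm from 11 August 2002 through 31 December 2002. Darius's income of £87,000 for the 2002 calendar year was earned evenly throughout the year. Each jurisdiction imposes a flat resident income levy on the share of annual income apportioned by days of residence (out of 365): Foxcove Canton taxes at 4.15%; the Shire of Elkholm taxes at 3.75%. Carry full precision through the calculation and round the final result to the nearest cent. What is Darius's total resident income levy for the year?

Foxcove Canton, 1 January – 10 August 2002: 222 days → £87,000 × 4.15% × 222/365 = £2,195.9753
The Shire of Elkholm, 11 August – 31 December 2002: 143 days → £87,000 × 3.75% × 143/365 = £1,278.1849
Total = £3,474.1603

£3,474.16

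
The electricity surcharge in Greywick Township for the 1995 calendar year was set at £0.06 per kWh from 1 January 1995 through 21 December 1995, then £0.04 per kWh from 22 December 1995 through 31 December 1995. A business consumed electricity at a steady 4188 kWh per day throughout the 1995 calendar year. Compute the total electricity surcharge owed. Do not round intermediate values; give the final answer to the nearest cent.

1 January – 21 December 1995: 355 days × 4188 kWh/day = 1,486,740 kWh at £0.06/kWh → £89204.40
22 December – 31 December 1995: 10 days × 4188 kWh/day = 41,880 kWh at £0.04/kWh → £1675.20

£90879.60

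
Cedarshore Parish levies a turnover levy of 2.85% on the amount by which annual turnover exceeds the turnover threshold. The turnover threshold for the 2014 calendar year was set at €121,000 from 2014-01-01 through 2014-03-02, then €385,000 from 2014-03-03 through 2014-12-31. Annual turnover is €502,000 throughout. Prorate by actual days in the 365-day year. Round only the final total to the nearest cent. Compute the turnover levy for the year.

2014-01-01 to 2014-03-02: 61 days, exemption €121,000 → (€502,000 − €121,000) × 2.85% × 61/365 = €1,814.7082
2014-03-03 to 2014-12-31: 304 days, exemption €385,000 → (€502,000 − €385,000) × 2.85% × 304/365 = €2,777.2274
Total = €4,591.9356

€4,591.94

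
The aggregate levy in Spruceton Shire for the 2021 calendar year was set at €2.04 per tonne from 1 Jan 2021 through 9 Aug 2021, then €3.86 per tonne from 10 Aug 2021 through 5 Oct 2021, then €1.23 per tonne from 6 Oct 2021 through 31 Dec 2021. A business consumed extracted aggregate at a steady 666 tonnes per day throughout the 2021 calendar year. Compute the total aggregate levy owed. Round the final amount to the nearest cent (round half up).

1 Jan – 9 Aug 2021: 221 days × 666 tonnes/day = 147,186 tonnes at €2.04/tonne → €300259.44
10 Aug – 5 Oct 2021: 57 days × 666 tonnes/day = 37,962 tonnes at €3.86/tonne → €146533.32
6 Oct – 31 Dec 2021: 87 days × 666 tonnes/day = 57,942 tonnes at €1.23/tonne → €71268.66

€518061.42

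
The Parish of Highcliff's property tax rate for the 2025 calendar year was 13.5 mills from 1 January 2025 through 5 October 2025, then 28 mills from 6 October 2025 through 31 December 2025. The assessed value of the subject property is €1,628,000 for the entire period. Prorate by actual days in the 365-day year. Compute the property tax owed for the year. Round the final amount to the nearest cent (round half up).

1 January – 5 October 2025: 278 days at 13.5 mills → €1,628,000 × 1.35% × 278/365 = €16,739.4082
6 October – 31 December 2025: 87 days at 28 mills → €1,628,000 × 2.8% × 87/365 = €10,865.2274
Total = €27,604.6356

€27,604.64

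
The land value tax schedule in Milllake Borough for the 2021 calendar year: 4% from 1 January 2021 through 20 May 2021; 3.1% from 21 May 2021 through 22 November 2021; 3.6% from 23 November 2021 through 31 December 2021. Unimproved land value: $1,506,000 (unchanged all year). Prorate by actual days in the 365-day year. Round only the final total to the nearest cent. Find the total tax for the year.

$52,689.37

1 January – 20 May 2021: 140 days at 4% → $1,506,000 × 4% × 140/365 = $23,105.7534
21 May – 22 November 2021: 186 days at 3.1% → $1,506,000 × 3.1% × 186/365 = $23,790.6740
23 November – 31 December 2021: 39 days at 3.6% → $1,506,000 × 3.6% × 39/365 = $5,792.9425
Total = $52,689.3699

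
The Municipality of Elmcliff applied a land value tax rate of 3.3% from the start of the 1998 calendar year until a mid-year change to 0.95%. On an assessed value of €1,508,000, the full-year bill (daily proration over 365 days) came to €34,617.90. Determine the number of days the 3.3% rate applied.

209 days

Let d = days at the first rate; then 365 − d days at the second rate.
€1,508,000 × [3.3%·d + 0.95%·(365−d)] / 365 = €34,617.90
Solving gives d = 209, so the new rate took effect on 29 July 1998.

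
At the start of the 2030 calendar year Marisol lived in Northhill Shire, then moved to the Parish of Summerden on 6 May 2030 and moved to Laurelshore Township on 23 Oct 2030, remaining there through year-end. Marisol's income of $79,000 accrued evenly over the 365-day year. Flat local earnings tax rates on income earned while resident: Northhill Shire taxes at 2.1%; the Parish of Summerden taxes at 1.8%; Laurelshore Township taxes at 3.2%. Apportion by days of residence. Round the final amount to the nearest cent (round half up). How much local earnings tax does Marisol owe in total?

$1,715.27

Northhill Shire, 1 Jan – 5 May 2030: 125 days → $79,000 × 2.1% × 125/365 = $568.1507
The Parish of Summerden, 6 May – 22 Oct 2030: 170 days → $79,000 × 1.8% × 170/365 = $662.3014
Laurelshore Township, 23 Oct – 31 Dec 2030: 70 days → $79,000 × 3.2% × 70/365 = $484.8219
Total = $1,715.2740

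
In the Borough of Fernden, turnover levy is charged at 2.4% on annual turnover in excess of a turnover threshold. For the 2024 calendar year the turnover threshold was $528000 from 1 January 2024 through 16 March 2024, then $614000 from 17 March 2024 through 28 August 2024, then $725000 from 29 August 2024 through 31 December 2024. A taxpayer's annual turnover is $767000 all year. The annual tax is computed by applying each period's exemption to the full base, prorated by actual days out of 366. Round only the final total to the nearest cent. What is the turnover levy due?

1 January – 16 March 2024: 76 days, exemption $528000 → ($767000 − $528000) × 2.4% × 76/366 = $1191.0820
17 March – 28 August 2024: 165 days, exemption $614000 → ($767000 − $614000) × 2.4% × 165/366 = $1655.4098
29 August – 31 December 2024: 125 days, exemption $725000 → ($767000 − $725000) × 2.4% × 125/366 = $344.2623
Total = $3190.7541

$3190.75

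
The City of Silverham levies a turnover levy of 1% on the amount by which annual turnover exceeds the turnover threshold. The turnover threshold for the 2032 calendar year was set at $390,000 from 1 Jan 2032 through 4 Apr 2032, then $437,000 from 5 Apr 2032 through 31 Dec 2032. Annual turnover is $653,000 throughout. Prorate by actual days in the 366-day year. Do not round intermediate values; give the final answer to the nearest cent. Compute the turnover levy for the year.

$2,281.99

1 Jan – 4 Apr 2032: 95 days, exemption $390,000 → ($653,000 − $390,000) × 1% × 95/366 = $682.6503
5 Apr – 31 Dec 2032: 271 days, exemption $437,000 → ($653,000 − $437,000) × 1% × 271/366 = $1,599.3443
Total = $2,281.9945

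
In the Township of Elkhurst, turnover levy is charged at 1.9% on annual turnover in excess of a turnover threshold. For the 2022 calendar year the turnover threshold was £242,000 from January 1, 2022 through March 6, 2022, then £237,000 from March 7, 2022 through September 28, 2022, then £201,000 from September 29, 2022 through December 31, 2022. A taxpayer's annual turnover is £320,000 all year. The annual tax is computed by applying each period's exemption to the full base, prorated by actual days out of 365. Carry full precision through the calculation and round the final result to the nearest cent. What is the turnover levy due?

£1,736.24

January 1 – March 6, 2022: 65 days, exemption £242,000 → (£320,000 − £242,000) × 1.9% × 65/365 = £263.9178
March 7 – September 28, 2022: 206 days, exemption £237,000 → (£320,000 − £237,000) × 1.9% × 206/365 = £890.0329
September 29 – December 31, 2022: 94 days, exemption £201,000 → (£320,000 − £201,000) × 1.9% × 94/365 = £582.2849
Total = £1,736.2356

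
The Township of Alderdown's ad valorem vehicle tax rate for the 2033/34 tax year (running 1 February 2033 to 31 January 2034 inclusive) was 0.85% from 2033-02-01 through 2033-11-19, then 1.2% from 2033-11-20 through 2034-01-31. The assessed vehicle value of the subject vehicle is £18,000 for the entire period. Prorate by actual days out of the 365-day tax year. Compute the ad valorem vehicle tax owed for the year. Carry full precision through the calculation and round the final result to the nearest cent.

2033-02-01 to 2033-11-19: 292 days at 0.85% → £18,000 × 0.85% × 292/365 = £122.4000
2033-11-20 to 2034-01-31: 73 days at 1.2% → £18,000 × 1.2% × 73/365 = £43.2000
Total = £165.6000

£165.60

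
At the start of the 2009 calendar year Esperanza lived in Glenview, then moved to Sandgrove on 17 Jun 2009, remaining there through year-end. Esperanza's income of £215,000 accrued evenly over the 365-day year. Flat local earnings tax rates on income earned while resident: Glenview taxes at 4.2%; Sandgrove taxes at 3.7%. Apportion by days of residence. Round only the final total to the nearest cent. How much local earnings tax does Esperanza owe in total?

£8,446.85

Glenview, 1 Jan – 16 Jun 2009: 167 days → £215,000 × 4.2% × 167/365 = £4,131.5342
Sandgrove, 17 Jun – 31 Dec 2009: 198 days → £215,000 × 3.7% × 198/365 = £4,315.3151
Total = £8,446.8493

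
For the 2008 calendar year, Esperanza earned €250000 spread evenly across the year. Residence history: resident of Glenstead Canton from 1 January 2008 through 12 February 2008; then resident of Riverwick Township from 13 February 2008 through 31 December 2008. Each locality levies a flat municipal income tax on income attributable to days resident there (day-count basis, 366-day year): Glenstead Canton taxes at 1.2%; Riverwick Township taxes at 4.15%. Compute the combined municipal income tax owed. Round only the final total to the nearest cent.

Glenstead Canton, 1 January – 12 February 2008: 43 days → €250000 × 1.2% × 43/366 = €352.4590
Riverwick Township, 13 February – 31 December 2008: 323 days → €250000 × 4.15% × 323/366 = €9156.0792
Total = €9508.5383

€9508.54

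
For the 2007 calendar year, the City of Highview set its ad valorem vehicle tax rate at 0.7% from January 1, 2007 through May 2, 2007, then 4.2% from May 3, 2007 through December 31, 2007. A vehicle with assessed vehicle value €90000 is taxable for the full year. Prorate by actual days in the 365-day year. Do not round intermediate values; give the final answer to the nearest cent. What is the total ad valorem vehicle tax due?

€2727.12

January 1 – May 2, 2007: 122 days at 0.7% → €90000 × 0.7% × 122/365 = €210.5753
May 3 – December 31, 2007: 243 days at 4.2% → €90000 × 4.2% × 243/365 = €2516.5479
Total = €2727.1233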